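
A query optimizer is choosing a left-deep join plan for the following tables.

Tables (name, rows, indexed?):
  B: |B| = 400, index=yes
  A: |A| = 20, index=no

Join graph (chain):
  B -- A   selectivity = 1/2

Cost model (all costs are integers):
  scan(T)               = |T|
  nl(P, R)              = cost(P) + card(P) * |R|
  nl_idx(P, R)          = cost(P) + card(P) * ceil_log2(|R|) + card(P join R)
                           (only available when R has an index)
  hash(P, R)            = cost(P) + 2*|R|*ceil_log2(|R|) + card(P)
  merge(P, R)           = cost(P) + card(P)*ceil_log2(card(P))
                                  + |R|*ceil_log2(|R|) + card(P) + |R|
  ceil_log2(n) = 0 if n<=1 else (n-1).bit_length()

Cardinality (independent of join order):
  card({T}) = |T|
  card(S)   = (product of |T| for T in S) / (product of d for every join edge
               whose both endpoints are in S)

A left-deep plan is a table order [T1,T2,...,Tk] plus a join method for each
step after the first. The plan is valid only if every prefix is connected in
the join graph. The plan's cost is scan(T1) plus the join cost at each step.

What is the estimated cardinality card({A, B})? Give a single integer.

Tables in S: A(20), B(400)
Edges inside S: B-A(d=2)
numerator = 20 * 400 = 8000
denominator = 2 = 2
card(S) = 8000 / 2 = 4000

4000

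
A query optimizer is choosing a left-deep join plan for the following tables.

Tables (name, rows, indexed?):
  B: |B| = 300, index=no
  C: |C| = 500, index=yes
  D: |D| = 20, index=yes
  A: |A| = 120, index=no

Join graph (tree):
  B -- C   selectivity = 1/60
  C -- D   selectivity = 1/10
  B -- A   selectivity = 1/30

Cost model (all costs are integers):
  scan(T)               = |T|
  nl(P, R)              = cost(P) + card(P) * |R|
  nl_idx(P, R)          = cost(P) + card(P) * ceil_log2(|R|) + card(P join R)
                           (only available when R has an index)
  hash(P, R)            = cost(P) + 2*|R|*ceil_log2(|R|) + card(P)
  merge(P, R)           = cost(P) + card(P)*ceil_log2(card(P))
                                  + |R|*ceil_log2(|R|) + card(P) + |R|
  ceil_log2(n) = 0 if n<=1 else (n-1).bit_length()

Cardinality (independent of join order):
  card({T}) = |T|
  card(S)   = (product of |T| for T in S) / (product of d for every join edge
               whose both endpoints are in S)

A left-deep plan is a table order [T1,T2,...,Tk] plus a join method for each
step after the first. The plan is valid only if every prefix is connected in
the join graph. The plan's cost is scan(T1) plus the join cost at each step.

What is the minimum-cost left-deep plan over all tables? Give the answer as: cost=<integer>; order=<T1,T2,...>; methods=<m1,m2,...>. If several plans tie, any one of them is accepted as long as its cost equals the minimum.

cost=14280; order=C,D,B,A; methods=hash,hash,hash

Selinger DP (subsets sized 1..n):
  {B}: scan cost=300, card=300
  {C}: scan cost=500, card=500
  {D}: scan cost=20, card=20
  {A}: scan cost=120, card=120
  {BC}: card=2500; try (C,nl_idx)→5500, (B,hash)→6400, (C,merge)→8300, (B,merge)→8500, (C,hash)→9600, (C,nl)→150300 …(+1); best=5500 via (C,nl_idx)
  {AB}: card=1200; try (A,hash)→2280, (B,merge)→4080, (A,merge)→4260, (B,hash)→5640, (B,nl)→36120, (A,nl)→36300; best=2280 via (A,hash)
  {CD}: card=1000; try (D,hash)→1200, (C,nl_idx)→1200, (D,nl_idx)→4000, (C,merge)→5140, (D,merge)→5620, (C,hash)→9040 …(+2); best=1200 via (D,hash)
  {BCD}: card=5000; try (B,hash)→7600, (D,hash)→8200, (B,merge)→15200, (D,nl_idx)→23000, (D,merge)→38120, (D,nl)→55500 …(+1); best=7600 via (B,hash)
  {ABC}: card=10000; try (A,hash)→9680, (C,hash)→12480, (C,merge)→21680, (C,nl_idx)→23080, (A,merge)→38960, (A,nl)→305500 …(+1); best=9680 via (A,hash)
  {ABCD}: card=20000; try (A,hash)→14280, (D,hash)→19880, (A,merge)→78560, (D,nl_idx)→79680, (D,merge)→159800, (D,nl)→209680 …(+1); best=14280 via (A,hash)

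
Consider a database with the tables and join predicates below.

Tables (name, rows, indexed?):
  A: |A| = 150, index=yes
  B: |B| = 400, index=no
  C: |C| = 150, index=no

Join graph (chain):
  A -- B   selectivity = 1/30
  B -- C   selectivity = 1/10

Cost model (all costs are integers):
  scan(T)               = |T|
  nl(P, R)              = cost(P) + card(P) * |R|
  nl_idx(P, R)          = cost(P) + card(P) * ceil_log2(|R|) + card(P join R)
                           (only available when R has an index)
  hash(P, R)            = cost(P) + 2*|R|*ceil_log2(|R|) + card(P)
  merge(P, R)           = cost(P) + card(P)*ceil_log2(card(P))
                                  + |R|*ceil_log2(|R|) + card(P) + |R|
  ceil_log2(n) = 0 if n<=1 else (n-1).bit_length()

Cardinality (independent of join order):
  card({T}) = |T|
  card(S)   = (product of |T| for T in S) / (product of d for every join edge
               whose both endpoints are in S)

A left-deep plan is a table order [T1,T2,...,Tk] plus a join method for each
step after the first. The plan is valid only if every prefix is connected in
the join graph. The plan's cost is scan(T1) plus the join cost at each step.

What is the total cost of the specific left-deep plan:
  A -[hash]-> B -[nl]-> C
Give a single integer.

307500

step 1: scan A: cost=150, card=150
step 2: join B via hash
    card(P join B) = 150*400/(30) = 2000
    cost = 150 + 2*400*9 + 150 = 7500
step 3: join C via nl
    card(P join C) = 2000*150/(10) = 30000
    cost = 7500 + 2000*150 = 307500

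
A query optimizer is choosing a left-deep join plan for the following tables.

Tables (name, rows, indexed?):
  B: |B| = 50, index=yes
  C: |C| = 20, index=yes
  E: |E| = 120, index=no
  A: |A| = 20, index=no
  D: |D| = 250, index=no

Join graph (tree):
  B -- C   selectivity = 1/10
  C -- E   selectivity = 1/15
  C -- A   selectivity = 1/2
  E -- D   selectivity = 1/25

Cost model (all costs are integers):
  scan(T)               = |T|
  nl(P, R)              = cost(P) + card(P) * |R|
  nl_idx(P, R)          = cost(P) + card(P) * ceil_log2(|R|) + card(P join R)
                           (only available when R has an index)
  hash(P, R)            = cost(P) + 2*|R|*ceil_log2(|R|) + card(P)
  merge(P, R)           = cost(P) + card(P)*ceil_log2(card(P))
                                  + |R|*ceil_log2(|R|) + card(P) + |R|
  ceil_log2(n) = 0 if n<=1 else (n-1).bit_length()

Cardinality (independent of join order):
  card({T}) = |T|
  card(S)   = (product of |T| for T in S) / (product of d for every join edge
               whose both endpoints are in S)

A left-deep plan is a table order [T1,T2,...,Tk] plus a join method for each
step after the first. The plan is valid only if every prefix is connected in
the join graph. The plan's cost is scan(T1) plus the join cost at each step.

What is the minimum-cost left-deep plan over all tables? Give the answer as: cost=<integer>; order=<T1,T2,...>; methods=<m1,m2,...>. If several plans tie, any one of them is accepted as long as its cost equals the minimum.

cost=13980; order=D,E,C,B,A; methods=hash,hash,hash,hash

Selinger DP (subsets sized 1..n):
  {B}: scan cost=50, card=50
  {C}: scan cost=20, card=20
  {E}: scan cost=120, card=120
  {A}: scan cost=20, card=20
  {D}: scan cost=250, card=250
  {BC}: card=100; try (B,nl_idx)→240, (C,hash)→300, (C,nl_idx)→400, (B,merge)→490, (C,merge)→520, (B,hash)→640 …(+2); best=240 via (B,nl_idx)
  {CE}: card=160; try (C,hash)→440, (C,nl_idx)→880, (E,merge)→1100, (C,merge)→1200, (E,hash)→1720, (E,nl)→2420 …(+1); best=440 via (C,hash)
  {AC}: card=200; try (C,hash)→240, (A,hash)→240, (C,merge)→260, (A,merge)→260, (C,nl_idx)→320, (C,nl)→420 …(+1); best=240 via (C,hash)
  {DE}: card=1200; try (E,hash)→2180, (D,merge)→3330, (E,merge)→3460, (D,hash)→4240, (D,nl)→30120, (E,nl)→30250; best=2180 via (E,hash)
  {BCE}: card=800; try (B,hash)→1200, (E,merge)→2000, (E,hash)→2020, (B,nl_idx)→2200, (B,merge)→2230, (B,nl)→8440 …(+1); best=1200 via (B,hash)
  {ABC}: card=1000; try (A,hash)→540, (B,hash)→1040, (A,merge)→1160, (A,nl)→2240, (B,merge)→2390, (B,nl_idx)→2440 …(+1); best=540 via (A,hash)
  {ACE}: card=1600; try (A,hash)→800, (A,merge)→2000, (E,hash)→2120, (E,merge)→3000, (A,nl)→3640, (E,nl)→24240; best=800 via (A,hash)
  {CDE}: card=1600; try (C,hash)→3580, (D,merge)→4130, (D,hash)→4600, (C,nl_idx)→9780, (C,merge)→16700, (C,nl)→26180 …(+1); best=3580 via (C,hash)
  {ABCE}: card=8000; try (A,hash)→2200, (B,hash)→3000, (E,hash)→3220, (A,merge)→10120, (E,merge)→12500, (A,nl)→17200 …(+4); best=2200 via (A,hash)
  {BCDE}: card=8000; try (B,hash)→5780, (D,hash)→6000, (D,merge)→12250, (B,nl_idx)→21180, (B,merge)→23130, (B,nl)→83580 …(+1); best=5780 via (B,hash)
  {ACDE}: card=16000; try (A,hash)→5380, (D,hash)→6400, (D,merge)→22250, (A,merge)→22900, (A,nl)→35580, (D,nl)→400800; best=5380 via (A,hash)
  {ABCDE}: card=80000; try (A,hash)→13980, (D,hash)→14200, (B,hash)→21980, (D,merge)→116450, (A,merge)→117900, (A,nl)→165780 …(+4); best=13980 via (A,hash)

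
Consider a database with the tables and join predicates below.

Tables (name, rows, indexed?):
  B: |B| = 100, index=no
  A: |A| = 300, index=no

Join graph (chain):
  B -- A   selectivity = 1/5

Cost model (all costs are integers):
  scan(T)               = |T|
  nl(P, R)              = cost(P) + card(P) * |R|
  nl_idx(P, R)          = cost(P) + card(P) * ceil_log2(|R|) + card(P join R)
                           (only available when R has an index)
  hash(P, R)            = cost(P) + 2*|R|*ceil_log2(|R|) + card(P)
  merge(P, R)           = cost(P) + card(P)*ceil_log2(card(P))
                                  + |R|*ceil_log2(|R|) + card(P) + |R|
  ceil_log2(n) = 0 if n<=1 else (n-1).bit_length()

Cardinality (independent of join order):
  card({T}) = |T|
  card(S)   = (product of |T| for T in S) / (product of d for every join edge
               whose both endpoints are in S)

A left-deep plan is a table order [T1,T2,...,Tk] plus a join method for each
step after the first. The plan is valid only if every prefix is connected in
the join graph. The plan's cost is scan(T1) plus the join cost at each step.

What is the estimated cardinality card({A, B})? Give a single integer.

Tables in S: A(300), B(100)
Edges inside S: B-A(d=5)
numerator = 300 * 100 = 30000
denominator = 5 = 5
card(S) = 30000 / 5 = 6000

6000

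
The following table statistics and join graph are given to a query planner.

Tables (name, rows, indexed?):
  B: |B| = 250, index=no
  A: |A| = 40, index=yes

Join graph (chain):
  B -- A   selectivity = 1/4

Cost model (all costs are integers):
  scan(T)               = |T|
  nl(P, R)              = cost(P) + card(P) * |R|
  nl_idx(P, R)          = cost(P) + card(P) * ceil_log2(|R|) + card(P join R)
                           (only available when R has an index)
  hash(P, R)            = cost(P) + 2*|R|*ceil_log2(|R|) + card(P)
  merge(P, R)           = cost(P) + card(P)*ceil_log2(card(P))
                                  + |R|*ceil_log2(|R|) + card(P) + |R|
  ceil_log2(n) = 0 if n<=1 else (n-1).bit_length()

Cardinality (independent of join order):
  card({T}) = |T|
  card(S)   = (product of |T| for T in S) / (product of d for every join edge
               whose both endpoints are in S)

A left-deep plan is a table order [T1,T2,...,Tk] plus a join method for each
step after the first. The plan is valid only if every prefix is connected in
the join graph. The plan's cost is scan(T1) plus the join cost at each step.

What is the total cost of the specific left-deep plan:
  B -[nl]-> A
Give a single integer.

10250

step 1: scan B: cost=250, card=250
step 2: join A via nl
    card(P join A) = 250*40/(4) = 2500
    cost = 250 + 250*40 = 10250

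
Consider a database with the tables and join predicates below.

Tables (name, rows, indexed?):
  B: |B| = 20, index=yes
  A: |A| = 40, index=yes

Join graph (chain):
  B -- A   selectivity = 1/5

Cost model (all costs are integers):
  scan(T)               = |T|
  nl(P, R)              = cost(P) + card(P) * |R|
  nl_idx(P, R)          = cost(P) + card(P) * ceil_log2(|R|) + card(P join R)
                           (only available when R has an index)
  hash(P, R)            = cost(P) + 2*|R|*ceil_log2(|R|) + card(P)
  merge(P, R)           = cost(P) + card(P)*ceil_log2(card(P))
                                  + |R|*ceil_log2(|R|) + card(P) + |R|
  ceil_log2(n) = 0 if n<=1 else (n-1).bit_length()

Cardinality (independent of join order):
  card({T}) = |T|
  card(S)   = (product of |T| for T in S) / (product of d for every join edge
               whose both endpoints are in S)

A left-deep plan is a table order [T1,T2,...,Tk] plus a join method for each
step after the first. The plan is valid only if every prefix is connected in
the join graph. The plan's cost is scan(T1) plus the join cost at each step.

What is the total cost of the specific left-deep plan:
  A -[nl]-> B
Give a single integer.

step 1: scan A: cost=40, card=40
step 2: join B via nl
    card(P join B) = 40*20/(5) = 160
    cost = 40 + 40*20 = 840

840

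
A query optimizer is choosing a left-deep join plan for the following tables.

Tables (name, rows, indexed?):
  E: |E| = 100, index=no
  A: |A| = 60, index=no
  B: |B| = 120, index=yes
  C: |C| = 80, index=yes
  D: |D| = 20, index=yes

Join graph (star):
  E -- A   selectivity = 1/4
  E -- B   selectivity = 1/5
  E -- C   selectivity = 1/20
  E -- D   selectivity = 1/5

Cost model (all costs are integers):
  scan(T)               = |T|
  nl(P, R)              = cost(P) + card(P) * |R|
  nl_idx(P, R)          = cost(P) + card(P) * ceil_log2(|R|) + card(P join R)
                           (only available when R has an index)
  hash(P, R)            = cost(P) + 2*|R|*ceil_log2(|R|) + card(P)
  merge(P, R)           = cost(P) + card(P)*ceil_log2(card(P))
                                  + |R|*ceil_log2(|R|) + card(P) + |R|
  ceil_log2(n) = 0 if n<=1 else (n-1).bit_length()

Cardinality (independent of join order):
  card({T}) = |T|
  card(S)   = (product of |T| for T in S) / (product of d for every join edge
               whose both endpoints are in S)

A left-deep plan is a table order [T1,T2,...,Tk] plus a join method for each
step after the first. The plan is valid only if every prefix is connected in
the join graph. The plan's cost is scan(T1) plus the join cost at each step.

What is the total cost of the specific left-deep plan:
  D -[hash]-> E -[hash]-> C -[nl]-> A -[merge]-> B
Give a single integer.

step 1: scan D: cost=20, card=20
step 2: join E via hash
    card(P join E) = 20*100/(5) = 400
    cost = 20 + 2*100*7 + 20 = 1440
step 3: join C via hash
    card(P join C) = 400*80/(20) = 1600
    cost = 1440 + 2*80*7 + 400 = 2960
step 4: join A via nl
    card(P join A) = 1600*60/(4) = 24000
    cost = 2960 + 1600*60 = 98960
step 5: join B via merge
    card(P join B) = 24000*120/(5) = 576000
    cost = 98960 + 24000*15 + 120*7 + 24000 + 120 = 483920

483920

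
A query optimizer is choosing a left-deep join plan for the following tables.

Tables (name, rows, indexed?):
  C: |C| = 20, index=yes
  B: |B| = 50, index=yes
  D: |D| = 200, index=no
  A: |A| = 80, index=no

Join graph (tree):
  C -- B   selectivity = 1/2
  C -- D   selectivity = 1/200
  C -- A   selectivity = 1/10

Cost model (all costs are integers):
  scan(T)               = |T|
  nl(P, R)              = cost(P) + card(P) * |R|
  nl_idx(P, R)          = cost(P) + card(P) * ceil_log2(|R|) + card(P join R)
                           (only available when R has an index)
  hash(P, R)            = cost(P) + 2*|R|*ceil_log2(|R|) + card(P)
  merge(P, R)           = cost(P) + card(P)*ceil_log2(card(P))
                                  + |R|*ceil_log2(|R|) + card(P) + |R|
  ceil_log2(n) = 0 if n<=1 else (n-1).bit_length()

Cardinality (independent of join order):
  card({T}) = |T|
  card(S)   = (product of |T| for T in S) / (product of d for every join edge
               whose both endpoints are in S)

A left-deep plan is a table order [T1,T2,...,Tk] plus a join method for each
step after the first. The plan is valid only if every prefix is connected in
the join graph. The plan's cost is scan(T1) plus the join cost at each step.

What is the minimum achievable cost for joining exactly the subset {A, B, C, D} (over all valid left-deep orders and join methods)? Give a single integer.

Selinger DP over subsets of {A,B,C,D}:
  {C}: scan cost=20, card=20
  {B}: scan cost=50, card=50
  {D}: scan cost=200, card=200
  {A}: scan cost=80, card=80
  {BC}: card=500; try (C,hash)→300, (B,merge)→490, (C,merge)→520, (B,hash)→640, (B,nl_idx)→640, (C,nl_idx)→800 …(+2); best=300 via (C,hash)
  {CD}: card=20; try (C,hash)→600, (C,nl_idx)→1220, (D,merge)→1940, (C,merge)→2120, (D,hash)→3240, (D,nl)→4020 …(+1); best=600 via (C,hash)
  {AC}: card=160; try (C,hash)→360, (C,nl_idx)→640, (A,merge)→780, (C,merge)→840, (A,hash)→1160, (A,nl)→1620 …(+1); best=360 via (C,hash)
  {BCD}: card=500; try (B,merge)→1070, (B,hash)→1220, (B,nl_idx)→1220, (B,nl)→1600, (D,hash)→4000, (D,merge)→7100 …(+1); best=1070 via (B,merge)
  {ABC}: card=4000; try (B,hash)→1120, (A,hash)→1920, (B,merge)→2150, (B,nl_idx)→5320, (A,merge)→5940, (B,nl)→8360 …(+1); best=1120 via (B,hash)
  {ACD}: card=160; try (A,merge)→1360, (A,hash)→1740, (A,nl)→2200, (D,merge)→3600, (D,hash)→3720, (D,nl)→32360; best=1360 via (A,merge)
  {ABCD}: card=4000; try (B,hash)→2120, (A,hash)→2690, (B,merge)→3150, (B,nl_idx)→6320, (A,merge)→6710, (D,hash)→8320 …(+4); best=2120 via (B,hash)

2120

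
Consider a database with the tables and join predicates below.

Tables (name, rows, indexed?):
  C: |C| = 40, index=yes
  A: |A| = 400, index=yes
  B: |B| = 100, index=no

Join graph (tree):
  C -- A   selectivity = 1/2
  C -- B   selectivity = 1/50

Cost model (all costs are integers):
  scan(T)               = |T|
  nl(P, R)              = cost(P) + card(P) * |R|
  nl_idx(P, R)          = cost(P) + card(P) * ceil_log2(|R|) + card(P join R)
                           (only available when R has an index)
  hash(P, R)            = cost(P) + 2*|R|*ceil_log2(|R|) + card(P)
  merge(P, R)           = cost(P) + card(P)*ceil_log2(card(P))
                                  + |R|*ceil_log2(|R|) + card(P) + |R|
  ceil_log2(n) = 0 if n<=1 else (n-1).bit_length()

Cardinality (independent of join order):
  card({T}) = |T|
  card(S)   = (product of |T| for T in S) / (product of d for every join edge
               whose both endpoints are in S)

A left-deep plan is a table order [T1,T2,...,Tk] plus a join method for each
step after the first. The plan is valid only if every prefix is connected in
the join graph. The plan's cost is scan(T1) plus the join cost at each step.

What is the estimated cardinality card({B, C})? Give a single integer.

Tables in S: B(100), C(40)
Edges inside S: C-B(d=50)
numerator = 100 * 40 = 4000
denominator = 50 = 50
card(S) = 4000 / 50 = 80

80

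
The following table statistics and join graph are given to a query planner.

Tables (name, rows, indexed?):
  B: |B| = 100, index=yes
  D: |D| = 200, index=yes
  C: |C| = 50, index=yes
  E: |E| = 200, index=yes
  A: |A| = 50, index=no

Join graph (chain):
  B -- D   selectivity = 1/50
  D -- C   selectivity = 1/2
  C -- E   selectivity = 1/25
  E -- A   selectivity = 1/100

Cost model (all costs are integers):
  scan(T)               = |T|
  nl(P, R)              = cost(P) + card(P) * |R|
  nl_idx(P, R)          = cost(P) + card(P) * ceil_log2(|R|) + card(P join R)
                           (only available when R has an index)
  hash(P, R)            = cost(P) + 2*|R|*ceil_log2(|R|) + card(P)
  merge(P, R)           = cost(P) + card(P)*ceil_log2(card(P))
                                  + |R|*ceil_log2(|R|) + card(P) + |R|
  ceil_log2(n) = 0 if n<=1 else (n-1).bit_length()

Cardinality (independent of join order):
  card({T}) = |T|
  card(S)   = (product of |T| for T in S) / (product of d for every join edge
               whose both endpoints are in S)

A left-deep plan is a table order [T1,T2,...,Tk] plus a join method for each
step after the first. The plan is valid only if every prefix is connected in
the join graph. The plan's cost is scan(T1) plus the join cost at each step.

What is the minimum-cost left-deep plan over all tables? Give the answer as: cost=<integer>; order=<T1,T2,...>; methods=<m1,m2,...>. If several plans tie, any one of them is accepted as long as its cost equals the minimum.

cost=26050; order=A,E,C,D,B; methods=nl_idx,hash,hash,hash

Selinger DP (subsets sized 1..n):
  {B}: scan cost=100, card=100
  {D}: scan cost=200, card=200
  {C}: scan cost=50, card=50
  {E}: scan cost=200, card=200
  {A}: scan cost=50, card=50
  {BD}: card=400; try (D,nl_idx)→1300, (B,hash)→1800, (B,nl_idx)→2000, (D,merge)→2700, (B,merge)→2800, (D,hash)→3400 …(+2); best=1300 via (D,nl_idx)
  {CD}: card=5000; try (C,hash)→1000, (D,merge)→2200, (C,merge)→2350, (D,hash)→3300, (D,nl_idx)→5450, (C,nl_idx)→6400 …(+2); best=1000 via (C,hash)
  {CE}: card=400; try (E,nl_idx)→850, (C,hash)→1000, (C,nl_idx)→1800, (E,merge)→2200, (C,merge)→2350, (E,hash)→3300 …(+2); best=850 via (E,nl_idx)
  {AE}: card=100; try (E,nl_idx)→550, (A,hash)→1000, (E,merge)→2200, (A,merge)→2350, (E,hash)→3300, (E,nl)→10050 …(+1); best=550 via (E,nl_idx)
  {BCD}: card=10000; try (C,hash)→2300, (C,merge)→5650, (B,hash)→7400, (C,nl_idx)→13700, (C,nl)→21300, (B,nl_idx)→46000 …(+2); best=2300 via (C,hash)
  {CDE}: card=40000; try (D,hash)→4450, (D,merge)→6650, (E,hash)→9200, (D,nl_idx)→44050, (E,merge)→72800, (D,nl)→80850 …(+2); best=4450 via (D,hash)
  {ACE}: card=200; try (C,hash)→1250, (C,nl_idx)→1350, (C,merge)→1700, (A,hash)→1850, (A,merge)→5200, (C,nl)→5550 …(+1); best=1250 via (C,hash)
  {BCDE}: card=80000; try (E,hash)→15500, (B,hash)→45850, (E,merge)→154100, (E,nl_idx)→162300, (B,nl_idx)→364450, (B,merge)→685250 …(+2); best=15500 via (E,hash)
  {ACDE}: card=20000; try (D,hash)→4650, (D,merge)→4850, (D,nl_idx)→22850, (D,nl)→41250, (A,hash)→45050, (A,merge)→684800 …(+1); best=4650 via (D,hash)
  {ABCDE}: card=40000; try (B,hash)→26050, (A,hash)→96100, (B,nl_idx)→184650, (B,merge)→325450, (A,merge)→1455850, (B,nl)→2004650 …(+1); best=26050 via (B,hash)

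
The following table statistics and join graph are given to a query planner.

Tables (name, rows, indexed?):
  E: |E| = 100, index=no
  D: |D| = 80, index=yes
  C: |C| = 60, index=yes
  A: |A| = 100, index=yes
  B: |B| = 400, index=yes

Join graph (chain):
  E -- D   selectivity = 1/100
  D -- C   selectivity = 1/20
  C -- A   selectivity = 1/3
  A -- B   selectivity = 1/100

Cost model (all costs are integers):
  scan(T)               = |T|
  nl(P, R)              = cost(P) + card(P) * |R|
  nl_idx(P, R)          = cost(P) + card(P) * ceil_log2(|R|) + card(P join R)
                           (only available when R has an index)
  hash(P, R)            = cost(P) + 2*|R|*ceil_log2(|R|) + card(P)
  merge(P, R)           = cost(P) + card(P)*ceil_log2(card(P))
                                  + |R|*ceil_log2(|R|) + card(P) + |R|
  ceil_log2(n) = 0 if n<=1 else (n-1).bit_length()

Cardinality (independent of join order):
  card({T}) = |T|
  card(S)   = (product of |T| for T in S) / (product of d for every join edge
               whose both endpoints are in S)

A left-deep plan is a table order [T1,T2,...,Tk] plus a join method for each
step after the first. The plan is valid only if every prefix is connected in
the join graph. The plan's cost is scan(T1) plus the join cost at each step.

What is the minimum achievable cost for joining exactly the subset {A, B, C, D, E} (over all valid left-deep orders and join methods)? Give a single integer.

18440

Selinger DP over subsets of {A,B,C,D,E}:
  {E}: scan cost=100, card=100
  {D}: scan cost=80, card=80
  {C}: scan cost=60, card=60
  {A}: scan cost=100, card=100
  {B}: scan cost=400, card=400
  {DE}: card=80; try (D,nl_idx)→880, (D,hash)→1320, (E,merge)→1520, (D,merge)→1540, (E,hash)→1560, (E,nl)→8080 …(+1); best=880 via (D,nl_idx)
  {CD}: card=240; try (D,nl_idx)→720, (C,nl_idx)→800, (C,hash)→880, (D,merge)→1120, (C,merge)→1140, (D,hash)→1240 …(+2); best=720 via (D,nl_idx)
  {AC}: card=2000; try (C,hash)→920, (A,merge)→1280, (C,merge)→1320, (A,hash)→1520, (A,nl_idx)→2480, (C,nl_idx)→2700 …(+2); best=920 via (C,hash)
  {AB}: card=400; try (B,nl_idx)→1400, (A,hash)→2200, (A,nl_idx)→3600, (B,merge)→4900, (A,merge)→5200, (B,hash)→7400 …(+2); best=1400 via (B,nl_idx)
  {CDE}: card=240; try (C,nl_idx)→1600, (C,hash)→1680, (C,merge)→1940, (E,hash)→2360, (E,merge)→3680, (C,nl)→5680 …(+1); best=1600 via (C,nl_idx)
  {ACD}: card=8000; try (A,hash)→2360, (A,merge)→3680, (D,hash)→4040, (A,nl_idx)→10400, (D,nl_idx)→22920, (A,nl)→24720 …(+2); best=2360 via (A,hash)
  {ABC}: card=8000; try (C,hash)→2520, (C,merge)→5820, (B,hash)→10120, (C,nl_idx)→11800, (C,nl)→25400, (B,nl_idx)→26920 …(+2); best=2520 via (C,hash)
  {ACDE}: card=8000; try (A,hash)→3240, (A,merge)→4560, (A,nl_idx)→11280, (E,hash)→11760, (A,nl)→25600, (E,merge)→115160 …(+1); best=3240 via (A,hash)
  {ABCD}: card=32000; try (D,hash)→11640, (B,hash)→17560, (D,nl_idx)→90520, (B,nl_idx)→106360, (D,merge)→115160, (B,merge)→118360 …(+2); best=11640 via (D,hash)
  {ABCDE}: card=32000; try (B,hash)→18440, (E,hash)→45040, (B,nl_idx)→107240, (B,merge)→119240, (E,merge)→524440, (B,nl)→3203240 …(+1); best=18440 via (B,hash)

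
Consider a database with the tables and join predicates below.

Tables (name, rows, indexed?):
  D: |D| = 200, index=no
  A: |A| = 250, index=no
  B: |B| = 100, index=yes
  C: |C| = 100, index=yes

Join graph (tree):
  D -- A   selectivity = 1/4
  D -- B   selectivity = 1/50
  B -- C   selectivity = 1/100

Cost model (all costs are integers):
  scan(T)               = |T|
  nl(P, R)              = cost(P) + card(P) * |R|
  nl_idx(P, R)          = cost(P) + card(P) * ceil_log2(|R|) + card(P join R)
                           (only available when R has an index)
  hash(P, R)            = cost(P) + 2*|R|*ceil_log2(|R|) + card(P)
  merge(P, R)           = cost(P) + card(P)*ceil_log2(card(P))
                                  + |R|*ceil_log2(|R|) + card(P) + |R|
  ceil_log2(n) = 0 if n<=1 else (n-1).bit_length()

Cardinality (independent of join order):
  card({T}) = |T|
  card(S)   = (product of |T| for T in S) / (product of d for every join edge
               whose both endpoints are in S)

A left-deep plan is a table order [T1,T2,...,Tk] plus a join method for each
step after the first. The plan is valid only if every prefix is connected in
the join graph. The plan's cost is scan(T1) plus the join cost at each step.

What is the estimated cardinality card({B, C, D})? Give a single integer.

400

Tables in S: B(100), C(100), D(200)
Edges inside S: D-B(d=50), B-C(d=100)
numerator = 100 * 100 * 200 = 2000000
denominator = 50 * 100 = 5000
card(S) = 2000000 / 5000 = 400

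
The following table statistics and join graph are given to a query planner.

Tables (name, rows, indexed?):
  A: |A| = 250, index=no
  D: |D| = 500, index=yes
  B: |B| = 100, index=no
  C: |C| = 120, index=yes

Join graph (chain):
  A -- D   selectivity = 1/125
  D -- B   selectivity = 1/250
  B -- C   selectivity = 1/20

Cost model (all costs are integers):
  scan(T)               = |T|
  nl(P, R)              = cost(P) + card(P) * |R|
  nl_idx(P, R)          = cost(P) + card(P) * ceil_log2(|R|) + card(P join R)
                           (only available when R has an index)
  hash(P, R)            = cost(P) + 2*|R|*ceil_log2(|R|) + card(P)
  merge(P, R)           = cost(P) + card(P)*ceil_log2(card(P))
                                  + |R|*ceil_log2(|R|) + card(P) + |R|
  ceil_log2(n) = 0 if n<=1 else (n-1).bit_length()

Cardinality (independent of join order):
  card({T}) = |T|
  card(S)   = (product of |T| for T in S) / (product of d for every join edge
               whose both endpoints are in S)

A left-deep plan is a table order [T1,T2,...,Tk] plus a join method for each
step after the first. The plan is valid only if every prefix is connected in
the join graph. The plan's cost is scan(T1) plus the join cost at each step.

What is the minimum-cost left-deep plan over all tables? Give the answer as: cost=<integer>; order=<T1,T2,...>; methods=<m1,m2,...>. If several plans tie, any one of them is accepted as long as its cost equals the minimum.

Selinger DP (subsets sized 1..n):
  {A}: scan cost=250, card=250
  {D}: scan cost=500, card=500
  {B}: scan cost=100, card=100
  {C}: scan cost=120, card=120
  {AD}: card=1000; try (D,nl_idx)→3500, (A,hash)→5000, (D,merge)→7500, (A,merge)→7750, (D,hash)→9500, (D,nl)→125250 …(+1); best=3500 via (D,nl_idx)
  {BD}: card=200; try (D,nl_idx)→1200, (B,hash)→2400, (D,merge)→5900, (B,merge)→6300, (D,hash)→9200, (D,nl)→50100 …(+1); best=1200 via (D,nl_idx)
  {BC}: card=600; try (C,nl_idx)→1400, (B,hash)→1640, (C,merge)→1860, (C,hash)→1880, (B,merge)→1880, (C,nl)→12100 …(+1); best=1400 via (C,nl_idx)
  {ABD}: card=400; try (A,merge)→5250, (A,hash)→5400, (B,hash)→5900, (B,merge)→15300, (A,nl)→51200, (B,nl)→103500; best=5250 via (A,merge)
  {BCD}: card=1200; try (C,hash)→3080, (C,nl_idx)→3800, (C,merge)→3960, (D,nl_idx)→8000, (D,hash)→11000, (D,merge)→13000 …(+2); best=3080 via (C,hash)
  {ABCD}: card=2400; try (C,hash)→7330, (A,hash)→8280, (C,merge)→10210, (C,nl_idx)→10450, (A,merge)→19730, (C,nl)→53250 …(+1); best=7330 via (C,hash)

cost=7330; order=B,D,A,C; methods=nl_idx,merge,hash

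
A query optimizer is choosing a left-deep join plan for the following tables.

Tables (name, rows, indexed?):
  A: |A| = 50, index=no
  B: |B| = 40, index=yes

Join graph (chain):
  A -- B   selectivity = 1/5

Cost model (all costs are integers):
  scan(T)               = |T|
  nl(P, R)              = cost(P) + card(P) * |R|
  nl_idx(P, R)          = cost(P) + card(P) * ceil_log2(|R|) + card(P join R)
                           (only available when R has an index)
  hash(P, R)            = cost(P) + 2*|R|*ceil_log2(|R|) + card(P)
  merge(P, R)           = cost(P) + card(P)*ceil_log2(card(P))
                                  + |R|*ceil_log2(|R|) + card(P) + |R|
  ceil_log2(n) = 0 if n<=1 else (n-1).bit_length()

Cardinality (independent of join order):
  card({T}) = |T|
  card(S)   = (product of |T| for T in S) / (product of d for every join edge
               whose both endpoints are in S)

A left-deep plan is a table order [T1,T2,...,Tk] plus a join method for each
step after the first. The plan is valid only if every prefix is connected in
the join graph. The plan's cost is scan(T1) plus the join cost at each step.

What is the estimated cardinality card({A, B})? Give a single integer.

400

Tables in S: A(50), B(40)
Edges inside S: A-B(d=5)
numerator = 50 * 40 = 2000
denominator = 5 = 5
card(S) = 2000 / 5 = 400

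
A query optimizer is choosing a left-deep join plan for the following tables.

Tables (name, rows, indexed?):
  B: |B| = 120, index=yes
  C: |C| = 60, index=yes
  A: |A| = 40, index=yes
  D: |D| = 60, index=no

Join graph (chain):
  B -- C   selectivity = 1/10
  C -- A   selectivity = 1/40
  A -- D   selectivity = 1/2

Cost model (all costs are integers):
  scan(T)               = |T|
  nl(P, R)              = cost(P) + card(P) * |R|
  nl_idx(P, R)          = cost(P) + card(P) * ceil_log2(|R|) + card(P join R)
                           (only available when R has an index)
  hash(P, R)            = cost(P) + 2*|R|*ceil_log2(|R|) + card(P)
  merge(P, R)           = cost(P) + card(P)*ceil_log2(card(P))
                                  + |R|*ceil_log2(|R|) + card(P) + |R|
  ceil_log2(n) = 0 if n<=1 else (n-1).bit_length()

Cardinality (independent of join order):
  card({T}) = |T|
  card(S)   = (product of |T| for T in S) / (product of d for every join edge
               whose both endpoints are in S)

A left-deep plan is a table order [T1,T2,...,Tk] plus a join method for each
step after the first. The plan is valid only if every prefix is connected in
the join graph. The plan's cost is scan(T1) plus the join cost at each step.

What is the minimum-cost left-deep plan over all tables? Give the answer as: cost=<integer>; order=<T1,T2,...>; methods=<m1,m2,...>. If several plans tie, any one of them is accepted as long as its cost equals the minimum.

cost=2920; order=A,C,B,D; methods=nl_idx,nl_idx,hash

Selinger DP (subsets sized 1..n):
  {B}: scan cost=120, card=120
  {C}: scan cost=60, card=60
  {A}: scan cost=40, card=40
  {D}: scan cost=60, card=60
  {BC}: card=720; try (C,hash)→960, (B,nl_idx)→1200, (B,merge)→1440, (C,merge)→1500, (C,nl_idx)→1560, (B,hash)→1800 …(+2); best=960 via (C,hash)
  {AC}: card=60; try (C,nl_idx)→340, (A,nl_idx)→480, (A,hash)→600, (C,merge)→740, (A,merge)→760, (C,hash)→800 …(+2); best=340 via (C,nl_idx)
  {AD}: card=1200; try (A,hash)→600, (D,merge)→740, (A,merge)→760, (D,hash)→800, (A,nl_idx)→1620, (D,nl)→2440 …(+1); best=600 via (A,hash)
  {ABC}: card=720; try (B,nl_idx)→1480, (B,merge)→1720, (B,hash)→2080, (A,hash)→2160, (A,nl_idx)→6000, (B,nl)→7540 …(+2); best=1480 via (B,nl_idx)
  {ACD}: card=1800; try (D,hash)→1120, (D,merge)→1180, (C,hash)→2520, (D,nl)→3940, (C,nl_idx)→9600, (C,merge)→15420 …(+1); best=1120 via (D,hash)
  {ABCD}: card=21600; try (D,hash)→2920, (B,hash)→4600, (D,merge)→9820, (B,merge)→23680, (B,nl_idx)→35320, (D,nl)→44680 …(+1); best=2920 via (D,hash)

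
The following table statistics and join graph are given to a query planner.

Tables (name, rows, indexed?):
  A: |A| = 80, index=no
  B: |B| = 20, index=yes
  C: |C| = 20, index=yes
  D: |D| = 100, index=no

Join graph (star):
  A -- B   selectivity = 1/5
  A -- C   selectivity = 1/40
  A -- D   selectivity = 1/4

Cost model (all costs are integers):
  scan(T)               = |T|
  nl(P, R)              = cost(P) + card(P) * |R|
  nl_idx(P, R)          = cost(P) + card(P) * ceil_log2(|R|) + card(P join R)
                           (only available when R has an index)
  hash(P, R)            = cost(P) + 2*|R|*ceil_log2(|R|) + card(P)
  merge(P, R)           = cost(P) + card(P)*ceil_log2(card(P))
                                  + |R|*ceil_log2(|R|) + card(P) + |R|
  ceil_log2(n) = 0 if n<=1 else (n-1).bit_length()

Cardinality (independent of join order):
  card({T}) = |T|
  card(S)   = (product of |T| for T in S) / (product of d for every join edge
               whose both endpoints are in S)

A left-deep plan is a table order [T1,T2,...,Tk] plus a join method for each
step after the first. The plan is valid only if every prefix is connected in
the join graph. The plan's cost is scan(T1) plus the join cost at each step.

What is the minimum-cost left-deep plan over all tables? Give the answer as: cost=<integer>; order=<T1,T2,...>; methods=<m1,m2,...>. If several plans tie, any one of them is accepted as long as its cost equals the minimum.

Selinger DP (subsets sized 1..n):
  {A}: scan cost=80, card=80
  {B}: scan cost=20, card=20
  {C}: scan cost=20, card=20
  {D}: scan cost=100, card=100
  {AB}: card=320; try (B,hash)→360, (A,merge)→780, (B,nl_idx)→800, (B,merge)→840, (A,hash)→1160, (A,nl)→1620 …(+1); best=360 via (B,hash)
  {AC}: card=40; try (C,hash)→360, (C,nl_idx)→520, (A,merge)→780, (C,merge)→840, (A,hash)→1160, (A,nl)→1620 …(+1); best=360 via (C,hash)
  {AD}: card=2000; try (A,hash)→1320, (D,merge)→1520, (A,merge)→1540, (D,hash)→1560, (D,nl)→8080, (A,nl)→8100; best=1320 via (A,hash)
  {ABC}: card=160; try (B,hash)→600, (B,nl_idx)→720, (B,merge)→760, (C,hash)→880, (B,nl)→1160, (C,nl_idx)→2120 …(+2); best=600 via (B,hash)
  {ABD}: card=8000; try (D,hash)→2080, (B,hash)→3520, (D,merge)→4360, (B,nl_idx)→19320, (B,merge)→25440, (D,nl)→32360 …(+1); best=2080 via (D,hash)
  {ACD}: card=1000; try (D,merge)→1440, (D,hash)→1800, (C,hash)→3520, (D,nl)→4360, (C,nl_idx)→12320, (C,merge)→25440 …(+1); best=1440 via (D,merge)
  {ABCD}: card=4000; try (D,hash)→2160, (B,hash)→2640, (D,merge)→2840, (C,hash)→10280, (B,nl_idx)→10440, (B,merge)→12560 …(+5); best=2160 via (D,hash)

cost=2160; order=A,C,B,D; methods=hash,hash,hash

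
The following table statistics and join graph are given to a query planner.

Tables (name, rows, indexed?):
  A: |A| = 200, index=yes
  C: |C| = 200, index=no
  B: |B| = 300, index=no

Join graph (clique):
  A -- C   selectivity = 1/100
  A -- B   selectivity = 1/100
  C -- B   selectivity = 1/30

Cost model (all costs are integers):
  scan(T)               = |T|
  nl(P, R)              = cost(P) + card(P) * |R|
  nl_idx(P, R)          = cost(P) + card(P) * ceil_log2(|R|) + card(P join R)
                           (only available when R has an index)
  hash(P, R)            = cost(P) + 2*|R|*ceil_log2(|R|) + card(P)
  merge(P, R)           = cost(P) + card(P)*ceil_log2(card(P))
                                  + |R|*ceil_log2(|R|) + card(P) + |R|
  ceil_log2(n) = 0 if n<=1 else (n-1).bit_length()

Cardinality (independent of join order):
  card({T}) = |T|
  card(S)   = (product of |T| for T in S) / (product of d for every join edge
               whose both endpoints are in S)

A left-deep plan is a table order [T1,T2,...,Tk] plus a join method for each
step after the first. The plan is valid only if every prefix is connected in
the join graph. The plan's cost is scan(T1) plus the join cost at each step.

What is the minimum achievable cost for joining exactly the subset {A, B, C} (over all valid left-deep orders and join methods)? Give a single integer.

Selinger DP over subsets of {A,B,C}:
  {A}: scan cost=200, card=200
  {C}: scan cost=200, card=200
  {B}: scan cost=300, card=300
  {AC}: card=400; try (A,nl_idx)→2200, (C,hash)→3600, (A,hash)→3600, (C,merge)→3800, (A,merge)→3800, (C,nl)→40200 …(+1); best=2200 via (A,nl_idx)
  {AB}: card=600; try (A,nl_idx)→3300, (A,hash)→3800, (B,merge)→5000, (A,merge)→5100, (B,hash)→5800, (B,nl)→60200 …(+1); best=3300 via (A,nl_idx)
  {BC}: card=2000; try (C,hash)→3800, (B,merge)→5000, (C,merge)→5100, (B,hash)→5800, (B,nl)→60200, (C,nl)→60300; best=3800 via (C,hash)
  {ABC}: card=40; try (C,hash)→7100, (B,hash)→8000, (A,hash)→9000, (B,merge)→9200, (C,merge)→11700, (A,nl_idx)→19840 …(+4); best=7100 via (C,hash)

7100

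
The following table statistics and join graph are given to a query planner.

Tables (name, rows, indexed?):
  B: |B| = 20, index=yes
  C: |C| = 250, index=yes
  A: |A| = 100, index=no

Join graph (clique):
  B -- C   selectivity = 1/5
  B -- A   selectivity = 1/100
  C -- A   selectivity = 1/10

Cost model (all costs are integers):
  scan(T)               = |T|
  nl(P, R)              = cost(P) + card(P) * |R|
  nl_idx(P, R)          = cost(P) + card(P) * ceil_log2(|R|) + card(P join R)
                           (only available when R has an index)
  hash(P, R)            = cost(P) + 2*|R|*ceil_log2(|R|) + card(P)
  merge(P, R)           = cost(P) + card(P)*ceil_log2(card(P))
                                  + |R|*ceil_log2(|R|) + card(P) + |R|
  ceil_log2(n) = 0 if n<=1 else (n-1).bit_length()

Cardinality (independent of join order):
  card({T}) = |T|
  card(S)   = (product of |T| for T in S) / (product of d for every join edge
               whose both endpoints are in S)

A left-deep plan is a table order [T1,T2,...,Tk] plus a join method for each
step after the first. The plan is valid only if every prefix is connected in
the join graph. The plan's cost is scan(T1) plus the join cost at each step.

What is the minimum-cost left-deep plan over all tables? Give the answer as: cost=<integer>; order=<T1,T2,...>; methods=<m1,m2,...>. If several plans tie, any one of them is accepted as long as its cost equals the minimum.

Selinger DP (subsets sized 1..n):
  {B}: scan cost=20, card=20
  {C}: scan cost=250, card=250
  {A}: scan cost=100, card=100
  {BC}: card=1000; try (B,hash)→700, (C,nl_idx)→1180, (C,merge)→2390, (B,nl_idx)→2500, (B,merge)→2620, (C,hash)→4040 …(+2); best=700 via (B,hash)
  {AB}: card=20; try (B,hash)→400, (B,nl_idx)→620, (A,merge)→940, (B,merge)→1020, (A,hash)→1440, (A,nl)→2020 …(+1); best=400 via (B,hash)
  {AC}: card=2500; try (A,hash)→1900, (C,merge)→3150, (A,merge)→3300, (C,nl_idx)→3400, (C,hash)→4200, (C,nl)→25100 …(+1); best=1900 via (A,hash)
  {ABC}: card=100; try (C,nl_idx)→660, (C,merge)→2770, (A,hash)→3100, (C,hash)→4420, (B,hash)→4600, (C,nl)→5400 …(+5); best=660 via (C,nl_idx)

cost=660; order=A,B,C; methods=hash,nl_idx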